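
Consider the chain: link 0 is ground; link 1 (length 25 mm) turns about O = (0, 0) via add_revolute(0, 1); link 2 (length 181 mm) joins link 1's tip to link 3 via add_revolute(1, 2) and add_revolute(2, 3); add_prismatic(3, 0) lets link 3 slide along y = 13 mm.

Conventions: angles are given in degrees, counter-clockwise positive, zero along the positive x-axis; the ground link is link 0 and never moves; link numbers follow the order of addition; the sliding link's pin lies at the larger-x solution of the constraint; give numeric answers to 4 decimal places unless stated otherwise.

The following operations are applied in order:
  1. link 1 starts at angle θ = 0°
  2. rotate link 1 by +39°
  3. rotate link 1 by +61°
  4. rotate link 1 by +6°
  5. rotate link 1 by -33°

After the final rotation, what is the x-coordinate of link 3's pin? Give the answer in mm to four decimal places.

geometry: r = 25 mm, L = 181 mm, e = 13 mm; θ starts at 0°
rotate link 1 by +39°: θ ← 0° +39° = 39°
rotate link 1 by +61°: θ ← 39° +61° = 100°
rotate link 1 by +6°: θ ← 100° +6° = 106°
rotate link 1 by -33°: θ ← 106° -33° = 73°
crank pin P = (r cos θ, r sin θ) = (7.309293, 23.907619)
h = r sin θ − e = 23.907619 − 13 = 10.907619
x = r cos θ + √(L² − h²) = 7.309293 + 180.671038 = 187.980330

187.9803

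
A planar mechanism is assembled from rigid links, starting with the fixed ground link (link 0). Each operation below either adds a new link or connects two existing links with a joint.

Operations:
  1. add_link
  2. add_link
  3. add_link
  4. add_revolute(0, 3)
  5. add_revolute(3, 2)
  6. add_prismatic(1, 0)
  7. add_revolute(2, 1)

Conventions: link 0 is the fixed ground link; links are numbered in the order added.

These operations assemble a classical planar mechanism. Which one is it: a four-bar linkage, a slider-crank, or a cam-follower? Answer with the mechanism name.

links: 4 (incl. ground); joints: 3 revolute, 1 prismatic, 0 higher (cam) pair, forming one closed loop
4 links, 3 revolutes + 1 prismatic in one loop → slider-crank

slider-crank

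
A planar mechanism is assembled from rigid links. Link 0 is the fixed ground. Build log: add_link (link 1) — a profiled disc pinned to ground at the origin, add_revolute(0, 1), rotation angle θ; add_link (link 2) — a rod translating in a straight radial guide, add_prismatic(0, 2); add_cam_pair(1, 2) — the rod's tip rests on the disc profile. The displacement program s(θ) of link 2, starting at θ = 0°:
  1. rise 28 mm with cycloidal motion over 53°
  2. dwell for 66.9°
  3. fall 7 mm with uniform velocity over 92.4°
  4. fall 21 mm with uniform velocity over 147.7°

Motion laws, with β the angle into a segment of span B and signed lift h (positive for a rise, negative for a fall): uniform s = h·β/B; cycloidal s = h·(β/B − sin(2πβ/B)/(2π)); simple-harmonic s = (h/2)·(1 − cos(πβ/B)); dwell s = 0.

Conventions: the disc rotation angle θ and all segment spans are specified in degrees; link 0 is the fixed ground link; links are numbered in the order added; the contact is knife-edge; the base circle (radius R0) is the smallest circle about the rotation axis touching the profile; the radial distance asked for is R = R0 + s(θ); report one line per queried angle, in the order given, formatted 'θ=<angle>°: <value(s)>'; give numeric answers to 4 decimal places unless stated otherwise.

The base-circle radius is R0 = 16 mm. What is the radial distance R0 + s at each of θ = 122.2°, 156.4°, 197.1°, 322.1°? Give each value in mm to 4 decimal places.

seg 1 [0°–53°] cycloidal, h=28: full span → s += 28 → s = 28.0000
seg 2 [53°–119.9°] dwell: s stays 28.0000
seg 3 [119.9°–212.3°] uniform, h=-7: θ=122.2° here. β=2.3, B=92.4. -7·2.3/92.4 = -0.1742 → s = 27.8258
seg 3 [119.9°–212.3°] uniform, h=-7: θ=156.4° here. β=36.5, B=92.4. -7·36.5/92.4 = -2.7652 → s = 25.2348
seg 3 [119.9°–212.3°] uniform, h=-7: θ=197.1° here. β=77.2, B=92.4. -7·77.2/92.4 = -5.8485 → s = 22.1515
seg 3 [119.9°–212.3°] uniform, h=-7: full span → s += -7 → s = 21.0000
seg 4 [212.3°–360°] uniform, h=-21: θ=322.1° here. β=109.8, B=147.7. -21·109.8/147.7 = -15.6114 → s = 5.3886
θ=122.2°: R = R0 + s = 16 + 27.8258 = 43.8258
θ=156.4°: R = R0 + s = 16 + 25.2348 = 41.2348
θ=197.1°: R = R0 + s = 16 + 22.1515 = 38.1515
θ=322.1°: R = R0 + s = 16 + 5.3886 = 21.3886

θ=122.2°: 43.8258
θ=156.4°: 41.2348
θ=197.1°: 38.1515
θ=322.1°: 21.3886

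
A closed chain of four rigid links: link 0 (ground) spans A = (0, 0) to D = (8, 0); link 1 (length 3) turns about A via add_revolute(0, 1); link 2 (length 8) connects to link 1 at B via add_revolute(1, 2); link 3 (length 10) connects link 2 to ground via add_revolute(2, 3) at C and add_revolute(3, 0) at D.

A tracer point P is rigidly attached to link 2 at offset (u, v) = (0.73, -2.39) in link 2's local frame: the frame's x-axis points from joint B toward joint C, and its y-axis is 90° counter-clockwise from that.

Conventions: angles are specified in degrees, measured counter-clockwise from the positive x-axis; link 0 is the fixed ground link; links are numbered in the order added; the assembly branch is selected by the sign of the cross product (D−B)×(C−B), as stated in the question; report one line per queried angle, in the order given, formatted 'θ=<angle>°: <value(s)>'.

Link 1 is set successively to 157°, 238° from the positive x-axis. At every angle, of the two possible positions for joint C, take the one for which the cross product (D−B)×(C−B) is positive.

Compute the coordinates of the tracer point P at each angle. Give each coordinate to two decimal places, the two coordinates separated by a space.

A=(0,0), D=(8.00,0)
θ=157°: B = A + 3.00·(cos157°, sin157°) = (-2.7615, 1.1722)
θ=157°: |BD| = 10.8252
θ=157°: circle(B,8.00) ∩ circle(D,10.00): a=3.7498, h=7.0668
θ=157°:   candidates: C₊=(1.7314,7.7914) cross=76.499; C₋=(0.2010,-6.2591) cross=-76.499
θ=157°:   branch + wants cross > 0 → take C=(1.7314,7.7914) (cross=76.499)
θ=157°: ex = (C−B)/|BC| = (0.5616,0.8274); ey = (-0.8274,0.5616)
θ=157°: P = B + 0.73·ex + -2.39·ey = (-0.3741,0.4339)
θ=238°: B = A + 3.00·(cos238°, sin238°) = (-1.5898, -2.5441)
θ=238°: |BD| = 9.9215
θ=238°: circle(B,8.00) ∩ circle(D,10.00): a=3.1465, h=7.3552
θ=238°:   candidates: C₊=(-0.4345,5.3720) cross=72.975; C₋=(3.3376,-8.8466) cross=-72.975
θ=238°:   branch + wants cross > 0 → take C=(-0.4345,5.3720) (cross=72.975)
θ=238°: ex = (C−B)/|BC| = (0.1444,0.9895); ey = (-0.9895,0.1444)
θ=238°: P = B + 0.73·ex + -2.39·ey = (0.8806,-2.1669)

θ=157°: -0.37 0.43
θ=238°: 0.88 -2.17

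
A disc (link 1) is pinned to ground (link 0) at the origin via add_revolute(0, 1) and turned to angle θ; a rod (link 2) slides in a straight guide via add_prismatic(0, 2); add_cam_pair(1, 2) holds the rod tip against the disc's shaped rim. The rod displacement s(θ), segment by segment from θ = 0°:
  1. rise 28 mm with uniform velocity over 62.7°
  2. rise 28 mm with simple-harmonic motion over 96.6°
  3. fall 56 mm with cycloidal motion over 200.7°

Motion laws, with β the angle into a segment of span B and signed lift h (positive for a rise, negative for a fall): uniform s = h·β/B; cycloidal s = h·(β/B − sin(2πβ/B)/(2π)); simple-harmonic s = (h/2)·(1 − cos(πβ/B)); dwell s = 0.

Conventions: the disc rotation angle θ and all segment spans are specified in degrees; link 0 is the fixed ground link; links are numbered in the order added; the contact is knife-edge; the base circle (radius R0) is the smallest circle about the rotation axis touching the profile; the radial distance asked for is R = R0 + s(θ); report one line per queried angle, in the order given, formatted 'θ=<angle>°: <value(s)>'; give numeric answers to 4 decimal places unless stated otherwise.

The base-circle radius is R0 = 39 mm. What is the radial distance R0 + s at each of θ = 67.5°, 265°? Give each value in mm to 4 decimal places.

segment 1 (0° to 62.7°, uniform, h = 28) is passed completely: s = 0.0000 + (28) = 28.0000
θ = 67.5° falls in segment 2 (62.7° to 159.3°, simple-harmonic, h = 28): β = 67.5 − 62.7 = 4.8°, B = 96.6°; Δs = 28/2·(1 − cos(π·0.0497)) = 0.1702; s = 28.0000 + 0.1702 = 28.1702
segment 2 (62.7° to 159.3°, simple-harmonic, h = 28) is passed completely: s = 28.0000 + (28) = 56.0000
θ = 265° falls in segment 3 (159.3° to 360°, cycloidal, h = -56): β = 265 − 159.3 = 105.7°, B = 200.7°; Δs = -56·(0.5267 − sin(2π·0.5267)/(2π)) = -30.9786; s = 56.0000 − 30.9786 = 25.0214
θ=67.5°: R = R0 + s = 39 + 28.1702 = 67.1702
θ=265°: R = R0 + s = 39 + 25.0214 = 64.0214

θ=67.5°: 67.1702
θ=265°: 64.0214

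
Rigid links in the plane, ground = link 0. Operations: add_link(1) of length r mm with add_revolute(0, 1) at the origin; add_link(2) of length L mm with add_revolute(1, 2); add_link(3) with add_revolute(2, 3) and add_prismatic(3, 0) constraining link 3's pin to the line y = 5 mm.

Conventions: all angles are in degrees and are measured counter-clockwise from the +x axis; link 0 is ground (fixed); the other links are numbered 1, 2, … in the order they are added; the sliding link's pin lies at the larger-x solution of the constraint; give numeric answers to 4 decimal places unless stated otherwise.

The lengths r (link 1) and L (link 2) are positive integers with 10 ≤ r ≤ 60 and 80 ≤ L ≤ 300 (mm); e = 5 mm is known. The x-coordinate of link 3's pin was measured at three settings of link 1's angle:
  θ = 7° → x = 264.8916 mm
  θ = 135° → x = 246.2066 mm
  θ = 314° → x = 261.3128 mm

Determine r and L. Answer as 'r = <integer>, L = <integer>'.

constraint per measurement: (x − r cos θ)² + (r sin θ − e)² = L²
subtracting the θ₁ and θ₂ equations cancels the r² and L² terms:
r = (x₁² − x₂²) / (2[(x₁cos θ₁ + e sin θ₁) − (x₂cos θ₂ + e sin θ₂)]) = 11.0000 → r = 11
L² = (x₁ − r cos θ₁)² + (r sin θ₁ − e)² = 64515.9771 → L = 254.0000 → L = 254
check at θ₃=314°: x = 261.3128 (printed 261.3128) ✓

r = 11, L = 254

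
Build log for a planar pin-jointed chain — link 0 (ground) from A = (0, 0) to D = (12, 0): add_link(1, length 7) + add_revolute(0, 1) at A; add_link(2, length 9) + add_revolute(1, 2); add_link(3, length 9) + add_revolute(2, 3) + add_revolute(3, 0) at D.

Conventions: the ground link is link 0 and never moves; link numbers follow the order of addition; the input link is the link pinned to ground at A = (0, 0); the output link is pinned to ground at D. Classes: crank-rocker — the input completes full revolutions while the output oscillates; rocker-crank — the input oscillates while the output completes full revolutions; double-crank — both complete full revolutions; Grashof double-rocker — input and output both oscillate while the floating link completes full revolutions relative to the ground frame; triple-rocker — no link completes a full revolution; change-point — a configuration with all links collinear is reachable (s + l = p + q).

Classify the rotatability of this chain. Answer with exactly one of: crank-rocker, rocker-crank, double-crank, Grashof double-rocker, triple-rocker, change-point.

lengths: ground=12, input=7, coupler=9, output=9
sorted: s=7 (shortest), l=12 (longest), p+q=18
s + l = 19 vs p + q = 18
s + l > p + q → non-Grashof → no link fully rotates → triple-rocker

triple-rocker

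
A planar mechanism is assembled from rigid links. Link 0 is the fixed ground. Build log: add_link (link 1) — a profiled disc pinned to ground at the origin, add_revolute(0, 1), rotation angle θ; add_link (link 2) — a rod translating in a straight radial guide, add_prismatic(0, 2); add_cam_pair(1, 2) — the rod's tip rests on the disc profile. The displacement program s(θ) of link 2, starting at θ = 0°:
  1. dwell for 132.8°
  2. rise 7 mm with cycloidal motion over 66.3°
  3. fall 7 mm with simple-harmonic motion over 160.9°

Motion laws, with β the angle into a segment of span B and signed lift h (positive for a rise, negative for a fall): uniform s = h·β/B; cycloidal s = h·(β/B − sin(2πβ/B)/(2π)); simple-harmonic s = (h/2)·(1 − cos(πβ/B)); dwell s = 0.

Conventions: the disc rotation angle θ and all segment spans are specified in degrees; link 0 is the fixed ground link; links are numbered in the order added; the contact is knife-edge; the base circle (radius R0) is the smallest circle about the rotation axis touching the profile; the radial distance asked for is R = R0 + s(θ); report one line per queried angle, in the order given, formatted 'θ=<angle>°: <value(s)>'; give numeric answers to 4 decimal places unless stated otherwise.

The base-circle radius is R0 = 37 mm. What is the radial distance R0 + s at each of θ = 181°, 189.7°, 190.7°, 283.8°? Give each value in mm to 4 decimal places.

seg 1 [0°–132.8°] dwell: s stays 0.0000
seg 2 [132.8°–199.1°] cycloidal, h=7: θ=181° here. β=48.2, B=66.3. 7·(0.7270 − sin(2π·0.7270)/(2π)) = 6.1915 → s = 6.1915
seg 2 [132.8°–199.1°] cycloidal, h=7: θ=189.7° here. β=56.9, B=66.3. 7·(0.8582 − sin(2π·0.8582)/(2π)) = 6.8738 → s = 6.8738
seg 2 [132.8°–199.1°] cycloidal, h=7: θ=190.7° here. β=57.9, B=66.3. 7·(0.8733 − sin(2π·0.8733)/(2π)) = 6.9093 → s = 6.9093
seg 2 [132.8°–199.1°] cycloidal, h=7: full span → s += 7 → s = 7.0000
seg 3 [199.1°–360°] simple-harmonic, h=-7: θ=283.8° here. β=84.7, B=160.9. -7/2·(1 − cos(π·0.5264)) = -3.7901 → s = 3.2099
θ=181°: R = R0 + s = 37 + 6.1915 = 43.1915
θ=189.7°: R = R0 + s = 37 + 6.8738 = 43.8738
θ=190.7°: R = R0 + s = 37 + 6.9093 = 43.9093
θ=283.8°: R = R0 + s = 37 + 3.2099 = 40.2099

θ=181°: 43.1915
θ=189.7°: 43.8738
θ=190.7°: 43.9093
θ=283.8°: 40.2099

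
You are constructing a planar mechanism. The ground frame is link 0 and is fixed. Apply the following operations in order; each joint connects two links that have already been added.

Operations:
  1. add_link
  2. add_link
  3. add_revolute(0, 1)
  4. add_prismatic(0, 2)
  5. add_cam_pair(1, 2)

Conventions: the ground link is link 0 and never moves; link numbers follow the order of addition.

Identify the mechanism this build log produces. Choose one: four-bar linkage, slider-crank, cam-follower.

links: 3 (incl. ground); joints: 1 revolute, 1 prismatic, 1 higher (cam) pair, forming one closed loop
3 links, revolute + prismatic + higher pair in one loop → cam-follower

cam-follower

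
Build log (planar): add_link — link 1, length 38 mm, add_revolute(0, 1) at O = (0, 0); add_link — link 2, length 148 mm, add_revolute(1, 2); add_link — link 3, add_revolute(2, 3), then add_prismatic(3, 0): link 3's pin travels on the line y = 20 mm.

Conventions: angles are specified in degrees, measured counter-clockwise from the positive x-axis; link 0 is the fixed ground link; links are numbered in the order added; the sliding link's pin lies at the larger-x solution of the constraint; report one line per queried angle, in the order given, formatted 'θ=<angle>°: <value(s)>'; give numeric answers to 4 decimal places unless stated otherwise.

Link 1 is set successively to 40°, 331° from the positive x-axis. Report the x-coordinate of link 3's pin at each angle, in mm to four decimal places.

geometry: r = 38 mm, L = 148 mm, e = 20 mm
θ=40°: crank pin P = (r cos θ, r sin θ) = (29.109689, 24.425929)
θ=40°: h = r sin θ − e = 24.425929 − 20 = 4.425929
θ=40°: x = r cos θ + √(L² − h²) = 29.109689 + 147.933807 = 177.043495
θ=331°: crank pin P = (r cos θ, r sin θ) = (33.235549, -18.422766)
θ=331°: h = r sin θ − e = -18.422766 − 20 = -38.422766
θ=331°: x = r cos θ + √(L² − h²) = 33.235549 + 142.925474 = 176.161023

θ=40°: 177.0435
θ=331°: 176.1610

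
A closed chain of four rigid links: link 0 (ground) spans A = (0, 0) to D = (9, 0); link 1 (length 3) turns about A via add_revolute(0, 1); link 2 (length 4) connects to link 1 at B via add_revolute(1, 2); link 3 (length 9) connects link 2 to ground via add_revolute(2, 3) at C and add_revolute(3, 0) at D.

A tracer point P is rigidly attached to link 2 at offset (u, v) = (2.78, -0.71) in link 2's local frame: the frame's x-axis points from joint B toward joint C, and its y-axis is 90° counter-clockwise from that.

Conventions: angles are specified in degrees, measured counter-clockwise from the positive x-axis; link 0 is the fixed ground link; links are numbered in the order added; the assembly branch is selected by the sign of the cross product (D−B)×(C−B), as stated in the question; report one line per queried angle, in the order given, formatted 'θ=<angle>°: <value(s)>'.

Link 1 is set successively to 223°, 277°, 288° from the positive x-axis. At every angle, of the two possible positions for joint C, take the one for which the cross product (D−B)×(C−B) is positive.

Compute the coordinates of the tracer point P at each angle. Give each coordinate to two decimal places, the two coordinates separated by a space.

A=(0,0), D=(9.00,0)
θ=223°: B = A + 3.00·(cos223°, sin223°) = (-2.1941, -2.0460)
θ=223°: |BD| = 11.3795
θ=223°: circle(B,4.00) ∩ circle(D,9.00): a=2.8337, h=2.8231
θ=223°:   candidates: C₊=(0.0859,1.2406) cross=32.126; C₋=(1.1011,-4.3136) cross=-32.126
θ=223°:   branch + wants cross > 0 → take C=(0.0859,1.2406) (cross=32.126)
θ=223°: ex = (C−B)/|BC| = (0.5700,0.8216); ey = (-0.8216,0.5700)
θ=223°: P = B + 2.78·ex + -0.71·ey = (-0.0261,-0.1665)
θ=277°: B = A + 3.00·(cos277°, sin277°) = (0.3656, -2.9776)
θ=277°: |BD| = 9.1334
θ=277°: circle(B,4.00) ∩ circle(D,9.00): a=1.0083, h=3.8708
θ=277°:   candidates: C₊=(0.0569,1.0104) cross=35.354; C₋=(2.5808,-6.3082) cross=-35.354
θ=277°:   branch + wants cross > 0 → take C=(0.0569,1.0104) (cross=35.354)
θ=277°: ex = (C−B)/|BC| = (-0.0772,0.9970); ey = (-0.9970,-0.0772)
θ=277°: P = B + 2.78·ex + -0.71·ey = (0.8589,-0.1511)
θ=288°: B = A + 3.00·(cos288°, sin288°) = (0.9271, -2.8532)
θ=288°: |BD| = 8.5623
θ=288°: circle(B,4.00) ∩ circle(D,9.00): a=0.4854, h=3.9704
θ=288°:   candidates: C₊=(0.0617,1.0521) cross=33.996; C₋=(2.7078,-6.4349) cross=-33.996
θ=288°:   branch + wants cross > 0 → take C=(0.0617,1.0521) (cross=33.996)
θ=288°: ex = (C−B)/|BC| = (-0.2163,0.9763); ey = (-0.9763,-0.2163)
θ=288°: P = B + 2.78·ex + -0.71·ey = (1.0188,0.0146)

θ=223°: -0.03 -0.17
θ=277°: 0.86 -0.15
θ=288°: 1.02 0.01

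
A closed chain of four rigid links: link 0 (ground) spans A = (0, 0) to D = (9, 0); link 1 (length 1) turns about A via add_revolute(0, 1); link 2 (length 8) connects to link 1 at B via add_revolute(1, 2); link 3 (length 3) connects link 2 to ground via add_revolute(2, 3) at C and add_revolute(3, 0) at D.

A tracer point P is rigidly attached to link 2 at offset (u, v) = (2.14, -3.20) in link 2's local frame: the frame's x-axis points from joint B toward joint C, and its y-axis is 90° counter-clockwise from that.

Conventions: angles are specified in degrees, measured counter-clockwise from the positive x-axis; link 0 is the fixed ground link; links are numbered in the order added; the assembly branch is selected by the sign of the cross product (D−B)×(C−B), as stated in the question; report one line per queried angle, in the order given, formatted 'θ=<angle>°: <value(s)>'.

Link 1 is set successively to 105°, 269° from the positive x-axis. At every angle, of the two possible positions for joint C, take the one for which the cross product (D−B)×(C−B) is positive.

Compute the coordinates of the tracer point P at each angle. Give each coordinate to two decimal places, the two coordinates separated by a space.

A=(0,0), D=(9.00,0)
θ=105°: B = A + 1.00·(cos105°, sin105°) = (-0.2588, 0.9659)
θ=105°: |BD| = 9.3091
θ=105°: circle(B,8.00) ∩ circle(D,3.00): a=7.6086, h=2.4715
θ=105°:   candidates: C₊=(7.5652,2.6346) cross=23.008; C₋=(7.0523,-2.2818) cross=-23.008
θ=105°:   branch + wants cross > 0 → take C=(7.5652,2.6346) (cross=23.008)
θ=105°: ex = (C−B)/|BC| = (0.9780,0.2086); ey = (-0.2086,0.9780)
θ=105°: P = B + 2.14·ex + -3.20·ey = (2.5016,-1.7173)
θ=269°: B = A + 1.00·(cos269°, sin269°) = (-0.0175, -0.9998)
θ=269°: |BD| = 9.0727
θ=269°: circle(B,8.00) ∩ circle(D,3.00): a=7.5674, h=2.5950
θ=269°:   candidates: C₊=(7.2179,2.4133) cross=23.544; C₋=(7.7899,-2.7451) cross=-23.544
θ=269°:   branch + wants cross > 0 → take C=(7.2179,2.4133) (cross=23.544)
θ=269°: ex = (C−B)/|BC| = (0.9044,0.4266); ey = (-0.4266,0.9044)
θ=269°: P = B + 2.14·ex + -3.20·ey = (3.2833,-2.9810)

θ=105°: 2.50 -1.72
θ=269°: 3.28 -2.98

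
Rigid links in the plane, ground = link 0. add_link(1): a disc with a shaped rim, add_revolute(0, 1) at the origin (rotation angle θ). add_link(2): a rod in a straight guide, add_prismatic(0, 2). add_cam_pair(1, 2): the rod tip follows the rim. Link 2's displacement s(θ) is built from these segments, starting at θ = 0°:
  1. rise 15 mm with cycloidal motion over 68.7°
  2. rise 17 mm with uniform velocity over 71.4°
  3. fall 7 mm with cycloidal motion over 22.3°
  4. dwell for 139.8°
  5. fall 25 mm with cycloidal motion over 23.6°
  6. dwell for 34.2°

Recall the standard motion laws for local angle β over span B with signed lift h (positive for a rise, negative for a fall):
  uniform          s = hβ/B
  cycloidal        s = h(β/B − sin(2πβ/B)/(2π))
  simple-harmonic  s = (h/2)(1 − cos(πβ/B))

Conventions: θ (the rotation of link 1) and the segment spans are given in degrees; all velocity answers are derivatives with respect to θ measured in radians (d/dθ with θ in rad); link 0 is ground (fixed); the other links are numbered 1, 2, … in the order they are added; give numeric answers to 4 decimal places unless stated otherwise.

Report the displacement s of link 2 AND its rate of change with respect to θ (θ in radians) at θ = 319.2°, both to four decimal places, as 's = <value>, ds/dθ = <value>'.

segment 1 (0° to 68.7°, cycloidal, h = 15) is passed completely: s = 0.0000 + (15) = 15.0000
segment 2 (68.7° to 140.1°, uniform, h = 17) is passed completely: s = 15.0000 + (17) = 32.0000
segment 3 (140.1° to 162.4°, cycloidal, h = -7) is passed completely: s = 32.0000 + (-7) = 25.0000
segment 4 (162.4° to 302.2°, dwell): s unchanged at 25.0000
θ = 319.2° falls in segment 5 (302.2° to 325.8°, cycloidal, h = -25): β = 319.2 − 302.2 = 17°, B = 23.6°; Δs = -25·(0.7203 − sin(2π·0.7203)/(2π)) = -21.9185; s = 25.0000 − 21.9185 = 3.0815
velocity in seg [302.2°–325.8°] (cycloidal), θ in radians: β = 17° = 0.2967 rad, B = 23.6° = 0.4119 rad; ds/dθ = (h/B)(1 − cos(2πβ/B)) = ((-25)/0.4119)(1 − cos(2π·0.7203)) = -71.940722 mm/rad

s = 3.0815, ds/dθ = -71.9407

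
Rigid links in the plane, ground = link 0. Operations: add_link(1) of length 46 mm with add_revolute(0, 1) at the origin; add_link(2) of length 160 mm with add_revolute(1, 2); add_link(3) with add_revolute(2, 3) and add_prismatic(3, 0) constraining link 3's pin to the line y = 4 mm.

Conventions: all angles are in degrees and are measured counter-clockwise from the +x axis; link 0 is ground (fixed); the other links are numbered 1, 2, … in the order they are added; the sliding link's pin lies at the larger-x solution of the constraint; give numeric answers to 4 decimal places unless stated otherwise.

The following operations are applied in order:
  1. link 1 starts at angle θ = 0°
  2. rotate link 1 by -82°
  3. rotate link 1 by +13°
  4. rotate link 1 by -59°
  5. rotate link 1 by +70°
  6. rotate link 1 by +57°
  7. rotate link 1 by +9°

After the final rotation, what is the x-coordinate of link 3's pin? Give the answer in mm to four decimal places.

geometry: r = 46 mm, L = 160 mm, e = 4 mm; θ starts at 0°
rotate link 1 by -82°: θ ← 0° -82° = -82°
rotate link 1 by +13°: θ ← -82° +13° = -69°
rotate link 1 by -59°: θ ← -69° -59° = -128°
rotate link 1 by +70°: θ ← -128° +70° = -58°
rotate link 1 by +57°: θ ← -58° +57° = -1°
rotate link 1 by +9°: θ ← -1° +9° = 8°
crank pin P = (r cos θ, r sin θ) = (45.552331, 6.401963)
h = r sin θ − e = 6.401963 − 4 = 2.401963
x = r cos θ + √(L² − h²) = 45.552331 + 159.981970 = 205.534301

205.5343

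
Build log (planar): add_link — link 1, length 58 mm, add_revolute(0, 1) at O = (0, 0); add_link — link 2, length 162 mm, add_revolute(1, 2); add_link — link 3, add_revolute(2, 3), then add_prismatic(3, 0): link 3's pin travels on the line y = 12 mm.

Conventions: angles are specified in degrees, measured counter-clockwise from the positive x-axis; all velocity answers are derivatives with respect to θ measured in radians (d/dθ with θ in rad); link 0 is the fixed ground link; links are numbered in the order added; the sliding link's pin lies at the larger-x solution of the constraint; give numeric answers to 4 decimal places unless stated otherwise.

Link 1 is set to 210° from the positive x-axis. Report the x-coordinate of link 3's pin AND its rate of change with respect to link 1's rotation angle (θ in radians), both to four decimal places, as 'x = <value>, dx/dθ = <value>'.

geometry: r = 58 mm, L = 162 mm, e = 12 mm
crank pin P = (r cos θ, r sin θ) = (-50.229473, -29.000000)
h = r sin θ − e = -29.000000 − 12 = -41.000000
x = r cos θ + √(L² − h²) = -50.229473 + 156.725875 = 106.496402
dx/dθ = −r sin θ − h·r cos θ/√(L² − h²) (θ in radians; h = -41.000000) = 15.859806

x = 106.4964, dx/dθ = 15.8598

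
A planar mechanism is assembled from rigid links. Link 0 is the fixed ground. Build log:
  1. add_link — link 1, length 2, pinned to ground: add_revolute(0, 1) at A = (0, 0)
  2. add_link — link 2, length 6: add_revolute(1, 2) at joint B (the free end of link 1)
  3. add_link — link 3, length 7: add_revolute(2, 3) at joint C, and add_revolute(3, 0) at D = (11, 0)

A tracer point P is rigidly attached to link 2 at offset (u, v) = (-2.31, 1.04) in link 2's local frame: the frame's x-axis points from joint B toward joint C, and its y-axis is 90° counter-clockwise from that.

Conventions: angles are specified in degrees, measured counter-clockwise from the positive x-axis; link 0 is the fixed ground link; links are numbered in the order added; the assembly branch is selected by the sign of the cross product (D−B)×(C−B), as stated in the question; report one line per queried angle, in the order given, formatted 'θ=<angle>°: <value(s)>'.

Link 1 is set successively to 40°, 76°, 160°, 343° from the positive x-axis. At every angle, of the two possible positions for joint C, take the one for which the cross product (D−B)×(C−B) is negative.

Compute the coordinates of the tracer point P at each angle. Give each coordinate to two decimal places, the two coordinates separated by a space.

A=(0,0), D=(11.00,0)
θ=40°: B = A + 2.00·(cos40°, sin40°) = (1.5321, 1.2856)
θ=40°: |BD| = 9.5548
θ=40°: circle(B,6.00) ∩ circle(D,7.00): a=4.0971, h=4.3833
θ=40°:   candidates: C₊=(6.1817,5.0778) cross=41.882; C₋=(5.0022,-3.6092) cross=-41.882
θ=40°:   branch - wants cross < 0 → take C=(5.0022,-3.6092) (cross=-41.882)
θ=40°: ex = (C−B)/|BC| = (0.5783,-0.8158); ey = (0.8158,0.5783)
θ=40°: P = B + -2.31·ex + 1.04·ey = (1.0445,3.7715)
θ=76°: B = A + 2.00·(cos76°, sin76°) = (0.4838, 1.9406)
θ=76°: |BD| = 10.6937
θ=76°: circle(B,6.00) ∩ circle(D,7.00): a=4.7390, h=3.6799
θ=76°:   candidates: C₊=(5.8120,4.6994) cross=39.352; C₋=(4.4764,-2.5382) cross=-39.352
θ=76°:   branch - wants cross < 0 → take C=(4.4764,-2.5382) (cross=-39.352)
θ=76°: ex = (C−B)/|BC| = (0.6654,-0.7465); ey = (0.7465,0.6654)
θ=76°: P = B + -2.31·ex + 1.04·ey = (-0.2770,4.3570)
θ=160°: B = A + 2.00·(cos160°, sin160°) = (-1.8794, 0.6840)
θ=160°: |BD| = 12.8975
θ=160°: circle(B,6.00) ∩ circle(D,7.00): a=5.9448, h=0.8120
θ=160°:   candidates: C₊=(4.1001,1.1796) cross=10.473; C₋=(4.0140,-0.4421) cross=-10.473
θ=160°:   branch - wants cross < 0 → take C=(4.0140,-0.4421) (cross=-10.473)
θ=160°: ex = (C−B)/|BC| = (0.9822,-0.1877); ey = (0.1877,0.9822)
θ=160°: P = B + -2.31·ex + 1.04·ey = (-3.9531,2.1391)
θ=343°: B = A + 2.00·(cos343°, sin343°) = (1.9126, -0.5847)
θ=343°: |BD| = 9.1062
θ=343°: circle(B,6.00) ∩ circle(D,7.00): a=3.8393, h=4.6108
θ=343°:   candidates: C₊=(5.4479,4.2631) cross=41.987; C₋=(6.0401,-4.9395) cross=-41.987
θ=343°:   branch - wants cross < 0 → take C=(6.0401,-4.9395) (cross=-41.987)
θ=343°: ex = (C−B)/|BC| = (0.6879,-0.7258); ey = (0.7258,0.6879)
θ=343°: P = B + -2.31·ex + 1.04·ey = (1.0784,1.8073)

θ=40°: 1.04 3.77
θ=76°: -0.28 4.36
θ=160°: -3.95 2.14
θ=343°: 1.08 1.81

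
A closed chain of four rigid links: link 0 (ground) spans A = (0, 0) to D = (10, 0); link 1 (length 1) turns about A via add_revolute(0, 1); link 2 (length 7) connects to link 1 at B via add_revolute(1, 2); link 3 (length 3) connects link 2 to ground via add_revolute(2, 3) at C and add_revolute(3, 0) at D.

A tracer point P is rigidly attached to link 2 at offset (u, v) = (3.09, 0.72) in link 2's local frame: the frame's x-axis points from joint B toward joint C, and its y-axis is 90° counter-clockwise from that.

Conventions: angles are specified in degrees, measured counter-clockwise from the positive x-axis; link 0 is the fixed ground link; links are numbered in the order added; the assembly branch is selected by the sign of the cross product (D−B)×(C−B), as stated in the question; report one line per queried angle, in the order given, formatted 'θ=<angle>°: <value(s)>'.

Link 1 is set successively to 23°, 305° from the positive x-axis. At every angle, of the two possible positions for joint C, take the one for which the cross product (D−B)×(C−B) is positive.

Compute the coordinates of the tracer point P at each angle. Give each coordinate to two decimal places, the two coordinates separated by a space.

A=(0,0), D=(10.00,0)
θ=23°: B = A + 1.00·(cos23°, sin23°) = (0.9205, 0.3907)
θ=23°: |BD| = 9.0879
θ=23°: circle(B,7.00) ∩ circle(D,3.00): a=6.7447, h=1.8733
θ=23°:   candidates: C₊=(7.7395,1.9723) cross=17.025; C₋=(7.5784,-1.7708) cross=-17.025
θ=23°:   branch + wants cross > 0 → take C=(7.7395,1.9723) (cross=17.025)
θ=23°: ex = (C−B)/|BC| = (0.9741,0.2259); ey = (-0.2259,0.9741)
θ=23°: P = B + 3.09·ex + 0.72·ey = (3.7679,1.7903)
θ=305°: B = A + 1.00·(cos305°, sin305°) = (0.5736, -0.8192)
θ=305°: |BD| = 9.4619
θ=305°: circle(B,7.00) ∩ circle(D,3.00): a=6.8447, h=1.4663
θ=305°:   candidates: C₊=(7.2656,1.2342) cross=13.874; C₋=(7.5195,-1.6874) cross=-13.874
θ=305°:   branch + wants cross > 0 → take C=(7.2656,1.2342) (cross=13.874)
θ=305°: ex = (C−B)/|BC| = (0.9560,0.2933); ey = (-0.2933,0.9560)
θ=305°: P = B + 3.09·ex + 0.72·ey = (3.3164,0.7756)

θ=23°: 3.77 1.79
θ=305°: 3.32 0.78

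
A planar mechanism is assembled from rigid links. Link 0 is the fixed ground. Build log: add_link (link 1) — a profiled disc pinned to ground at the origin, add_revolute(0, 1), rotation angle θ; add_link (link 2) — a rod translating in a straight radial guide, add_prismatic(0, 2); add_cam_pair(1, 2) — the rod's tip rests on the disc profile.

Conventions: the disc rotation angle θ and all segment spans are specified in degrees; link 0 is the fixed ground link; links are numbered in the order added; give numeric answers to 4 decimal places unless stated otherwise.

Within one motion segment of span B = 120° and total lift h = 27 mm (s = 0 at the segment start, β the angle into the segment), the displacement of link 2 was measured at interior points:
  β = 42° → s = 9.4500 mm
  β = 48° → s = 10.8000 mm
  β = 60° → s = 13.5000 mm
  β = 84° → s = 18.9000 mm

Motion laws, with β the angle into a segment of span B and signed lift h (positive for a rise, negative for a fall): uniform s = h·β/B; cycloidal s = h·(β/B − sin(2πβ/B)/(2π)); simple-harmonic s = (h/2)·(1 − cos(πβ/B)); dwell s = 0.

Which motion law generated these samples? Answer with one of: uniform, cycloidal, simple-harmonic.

candidates at β/B = r: uniform s = h·r (linear in β); cycloidal s = h·(r − sin(2πr)/(2π)); simple-harmonic s = (h/2)(1 − cos(πr))
β=42°: printed 9.4500 | uniform 9.4500, cycloidal 5.9735, simple-harmonic 7.3711
β=48°: printed 10.8000 | uniform 10.8000, cycloidal 8.2742, simple-harmonic 9.3283
β=60°: printed 13.5000 | uniform 13.5000, cycloidal 13.5000, simple-harmonic 13.5000
β=84°: printed 18.9000 | uniform 18.9000, cycloidal 22.9869, simple-harmonic 21.4351
only one law matches every sample → uniform

uniform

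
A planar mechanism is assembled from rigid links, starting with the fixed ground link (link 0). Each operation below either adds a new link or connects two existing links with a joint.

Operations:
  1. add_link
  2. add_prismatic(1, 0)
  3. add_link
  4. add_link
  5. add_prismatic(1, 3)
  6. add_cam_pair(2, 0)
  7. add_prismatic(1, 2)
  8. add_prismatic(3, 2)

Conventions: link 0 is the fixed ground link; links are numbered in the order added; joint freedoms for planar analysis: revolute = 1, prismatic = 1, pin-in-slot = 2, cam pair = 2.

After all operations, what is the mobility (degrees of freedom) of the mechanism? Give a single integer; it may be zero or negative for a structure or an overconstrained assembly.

L=1 J1=0 J2=0
add link → L=2 J1=0 J2=0
P@1,0 dof=1 J1 → L=2 J1=1 J2=0
add link → L=3 J1=1 J2=0
add link → L=4 J1=1 J2=0
P@1,3 dof=1 J1 → L=4 J1=2 J2=0
C@2,0 dof=2 J2 → L=4 J1=2 J2=1
P@1,2 dof=1 J1 → L=4 J1=3 J2=1
P@3,2 dof=1 J1 → L=4 J1=4 J2=1
M=3(L−1)−2J1−J2=3·3−2·4−1=0

M = 0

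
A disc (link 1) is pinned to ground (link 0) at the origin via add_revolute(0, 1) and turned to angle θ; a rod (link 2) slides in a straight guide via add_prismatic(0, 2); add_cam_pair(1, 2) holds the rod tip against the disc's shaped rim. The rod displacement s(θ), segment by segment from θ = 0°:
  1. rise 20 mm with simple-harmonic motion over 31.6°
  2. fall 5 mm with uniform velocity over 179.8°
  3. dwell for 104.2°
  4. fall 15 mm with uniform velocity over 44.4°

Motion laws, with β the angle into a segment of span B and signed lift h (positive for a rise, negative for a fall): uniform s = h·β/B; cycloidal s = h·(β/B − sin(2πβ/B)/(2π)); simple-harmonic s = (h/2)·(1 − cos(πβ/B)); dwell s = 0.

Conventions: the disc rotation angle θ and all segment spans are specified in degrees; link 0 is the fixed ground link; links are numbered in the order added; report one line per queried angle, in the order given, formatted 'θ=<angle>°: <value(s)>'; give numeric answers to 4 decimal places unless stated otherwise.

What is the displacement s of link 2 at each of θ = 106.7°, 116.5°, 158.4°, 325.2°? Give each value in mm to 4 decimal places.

segment 1 (0° to 31.6°, simple-harmonic, h = 20) is passed completely: s = 0.0000 + (20) = 20.0000
θ = 106.7° falls in segment 2 (31.6° to 211.4°, uniform, h = -5): β = 106.7 − 31.6 = 75.1°, B = 179.8°; Δs = -5·75.1/179.8 = -2.0884; s = 20.0000 − 2.0884 = 17.9116
θ = 116.5° falls in segment 2 (31.6° to 211.4°, uniform, h = -5): β = 116.5 − 31.6 = 84.9°, B = 179.8°; Δs = -5·84.9/179.8 = -2.3610; s = 20.0000 − 2.3610 = 17.6390
θ = 158.4° falls in segment 2 (31.6° to 211.4°, uniform, h = -5): β = 158.4 − 31.6 = 126.8°, B = 179.8°; Δs = -5·126.8/179.8 = -3.5261; s = 20.0000 − 3.5261 = 16.4739
segment 2 (31.6° to 211.4°, uniform, h = -5) is passed completely: s = 20.0000 + (-5) = 15.0000
segment 3 (211.4° to 315.6°, dwell): s unchanged at 15.0000
θ = 325.2° falls in segment 4 (315.6° to 360°, uniform, h = -15): β = 325.2 − 315.6 = 9.6°, B = 44.4°; Δs = -15·9.6/44.4 = -3.2432; s = 15.0000 − 3.2432 = 11.7568

θ=106.7°: 17.9116
θ=116.5°: 17.6390
θ=158.4°: 16.4739
θ=325.2°: 11.7568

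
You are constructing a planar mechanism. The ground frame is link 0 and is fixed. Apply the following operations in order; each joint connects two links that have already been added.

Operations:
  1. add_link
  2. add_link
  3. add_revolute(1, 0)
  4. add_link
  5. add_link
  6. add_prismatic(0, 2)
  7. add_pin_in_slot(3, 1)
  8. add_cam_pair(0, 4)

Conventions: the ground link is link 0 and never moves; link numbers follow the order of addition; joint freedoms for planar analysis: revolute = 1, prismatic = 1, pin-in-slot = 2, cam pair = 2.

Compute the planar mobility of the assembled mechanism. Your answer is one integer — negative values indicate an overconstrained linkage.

ground; <1,0,0>
#1 <2,0,0>
#2 <3,0,0>
R:1↔0 J1 <3,1,0>
#3 <4,1,0>
#4 <5,1,0>
P:0↔2 J1 <5,2,0>
PS:3↔1 J2 <5,2,1>
C:0↔4 J2 <5,2,2>
3×4 − 2×2 − 1×2 = 6

M = 6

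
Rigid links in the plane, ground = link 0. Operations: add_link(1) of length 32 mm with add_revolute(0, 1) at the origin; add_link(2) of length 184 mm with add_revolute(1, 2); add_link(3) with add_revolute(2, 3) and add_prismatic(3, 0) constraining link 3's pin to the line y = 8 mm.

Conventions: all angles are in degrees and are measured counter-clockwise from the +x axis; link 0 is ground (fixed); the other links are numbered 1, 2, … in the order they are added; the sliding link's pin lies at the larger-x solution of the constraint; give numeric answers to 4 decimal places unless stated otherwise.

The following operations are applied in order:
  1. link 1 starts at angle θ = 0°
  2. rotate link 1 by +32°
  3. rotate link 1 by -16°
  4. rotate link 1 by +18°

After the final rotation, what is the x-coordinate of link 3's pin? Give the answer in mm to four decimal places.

geometry: r = 32 mm, L = 184 mm, e = 8 mm; θ starts at 0°
rotate link 1 by +32°: θ ← 0° +32° = 32°
rotate link 1 by -16°: θ ← 32° -16° = 16°
rotate link 1 by +18°: θ ← 16° +18° = 34°
crank pin P = (r cos θ, r sin θ) = (26.529202, 17.894173)
h = r sin θ − e = 17.894173 − 8 = 9.894173
x = r cos θ + √(L² − h²) = 26.529202 + 183.733789 = 210.262992

210.2630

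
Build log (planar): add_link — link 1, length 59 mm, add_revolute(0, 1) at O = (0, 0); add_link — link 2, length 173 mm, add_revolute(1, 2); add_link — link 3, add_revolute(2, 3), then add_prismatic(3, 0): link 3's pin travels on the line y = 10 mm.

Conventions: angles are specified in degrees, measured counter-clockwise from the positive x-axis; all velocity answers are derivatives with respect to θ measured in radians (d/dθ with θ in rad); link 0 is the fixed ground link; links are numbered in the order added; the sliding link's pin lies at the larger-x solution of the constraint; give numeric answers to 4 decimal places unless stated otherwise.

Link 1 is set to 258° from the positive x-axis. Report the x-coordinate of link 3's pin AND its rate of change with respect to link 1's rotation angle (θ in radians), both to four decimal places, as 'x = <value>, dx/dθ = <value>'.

geometry: r = 59 mm, L = 173 mm, e = 10 mm
crank pin P = (r cos θ, r sin θ) = (-12.266790, -57.710708)
h = r sin θ − e = -57.710708 − 10 = -67.710708
x = r cos θ + √(L² − h²) = -12.266790 + 159.198806 = 146.932017
dx/dθ = −r sin θ − h·r cos θ/√(L² − h²) (θ in radians; h = -67.710708) = 52.493376

x = 146.9320, dx/dθ = 52.4934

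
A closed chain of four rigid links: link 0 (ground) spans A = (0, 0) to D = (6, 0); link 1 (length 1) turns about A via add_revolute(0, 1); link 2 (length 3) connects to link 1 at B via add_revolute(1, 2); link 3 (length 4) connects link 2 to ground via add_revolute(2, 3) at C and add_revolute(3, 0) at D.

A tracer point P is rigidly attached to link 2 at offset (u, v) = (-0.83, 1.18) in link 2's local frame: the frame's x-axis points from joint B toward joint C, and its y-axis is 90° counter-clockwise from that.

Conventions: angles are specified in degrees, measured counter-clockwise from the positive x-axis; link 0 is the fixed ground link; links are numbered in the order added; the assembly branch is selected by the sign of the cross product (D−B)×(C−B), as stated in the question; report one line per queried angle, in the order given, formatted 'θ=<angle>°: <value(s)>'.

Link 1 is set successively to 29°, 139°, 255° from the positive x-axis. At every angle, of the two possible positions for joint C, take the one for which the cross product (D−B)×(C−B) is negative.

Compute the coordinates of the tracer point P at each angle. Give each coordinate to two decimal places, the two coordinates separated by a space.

A=(0,0), D=(6.00,0)
θ=29°: B = A + 1.00·(cos29°, sin29°) = (0.8746, 0.4848)
θ=29°: |BD| = 5.1483
θ=29°: circle(B,3.00) ∩ circle(D,4.00): a=1.8943, h=2.3263
θ=29°:   candidates: C₊=(2.9796,2.6224) cross=11.976; C₋=(2.5414,-2.0095) cross=-11.976
θ=29°:   branch - wants cross < 0 → take C=(2.5414,-2.0095) (cross=-11.976)
θ=29°: ex = (C−B)/|BC| = (0.5556,-0.8314); ey = (0.8314,0.5556)
θ=29°: P = B + -0.83·ex + 1.18·ey = (1.3946,1.8305)
θ=139°: B = A + 1.00·(cos139°, sin139°) = (-0.7547, 0.6561)
θ=139°: |BD| = 6.7865
θ=139°: circle(B,3.00) ∩ circle(D,4.00): a=2.8775, h=0.8485
θ=139°:   candidates: C₊=(2.1914,1.2224) cross=5.758; C₋=(2.0273,-0.4666) cross=-5.758
θ=139°:   branch - wants cross < 0 → take C=(2.0273,-0.4666) (cross=-5.758)
θ=139°: ex = (C−B)/|BC| = (0.9273,-0.3742); ey = (0.3742,0.9273)
θ=139°: P = B + -0.83·ex + 1.18·ey = (-1.0828,2.0609)
θ=255°: B = A + 1.00·(cos255°, sin255°) = (-0.2588, -0.9659)
θ=255°: |BD| = 6.3329
θ=255°: circle(B,3.00) ∩ circle(D,4.00): a=2.6138, h=1.4724
θ=255°:   candidates: C₊=(2.0998,0.8880) cross=9.325; C₋=(2.5490,-2.0225) cross=-9.325
θ=255°:   branch - wants cross < 0 → take C=(2.5490,-2.0225) (cross=-9.325)
θ=255°: ex = (C−B)/|BC| = (0.9359,-0.3522); ey = (0.3522,0.9359)
θ=255°: P = B + -0.83·ex + 1.18·ey = (-0.6201,0.4308)

θ=29°: 1.39 1.83
θ=139°: -1.08 2.06
θ=255°: -0.62 0.43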